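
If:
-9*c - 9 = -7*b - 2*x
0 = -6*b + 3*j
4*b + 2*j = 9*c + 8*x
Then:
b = 10*x - 9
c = 8*x - 8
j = 20*x - 18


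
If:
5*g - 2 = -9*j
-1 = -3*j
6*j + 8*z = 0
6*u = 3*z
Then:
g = -1/5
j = 1/3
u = -1/8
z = -1/4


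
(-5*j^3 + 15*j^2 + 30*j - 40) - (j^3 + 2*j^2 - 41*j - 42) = -6*j^3 + 13*j^2 + 71*j + 2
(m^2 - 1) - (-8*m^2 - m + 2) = 9*m^2 + m - 3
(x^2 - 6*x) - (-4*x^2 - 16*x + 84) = 5*x^2 + 10*x - 84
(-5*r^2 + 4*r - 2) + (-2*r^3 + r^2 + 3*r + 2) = -2*r^3 - 4*r^2 + 7*r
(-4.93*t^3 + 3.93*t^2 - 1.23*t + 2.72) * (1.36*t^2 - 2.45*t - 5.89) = -6.7048*t^5 + 17.4233*t^4 + 17.7364*t^3 - 16.435*t^2 + 0.580699999999999*t - 16.0208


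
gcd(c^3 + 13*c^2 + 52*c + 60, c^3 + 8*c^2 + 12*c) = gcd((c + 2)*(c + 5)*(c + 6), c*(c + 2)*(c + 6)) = c^2 + 8*c + 12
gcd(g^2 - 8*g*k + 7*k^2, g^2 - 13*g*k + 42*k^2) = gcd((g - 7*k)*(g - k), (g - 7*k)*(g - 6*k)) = g - 7*k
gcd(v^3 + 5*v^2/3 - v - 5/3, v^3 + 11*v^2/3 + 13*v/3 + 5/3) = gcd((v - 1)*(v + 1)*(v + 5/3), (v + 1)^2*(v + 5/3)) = v^2 + 8*v/3 + 5/3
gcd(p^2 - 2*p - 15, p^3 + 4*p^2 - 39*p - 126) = p + 3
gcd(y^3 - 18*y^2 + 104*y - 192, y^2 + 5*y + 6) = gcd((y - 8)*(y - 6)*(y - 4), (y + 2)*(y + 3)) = 1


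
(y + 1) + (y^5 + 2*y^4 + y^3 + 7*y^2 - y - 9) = y^5 + 2*y^4 + y^3 + 7*y^2 - 8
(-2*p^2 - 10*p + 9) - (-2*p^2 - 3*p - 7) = 16 - 7*p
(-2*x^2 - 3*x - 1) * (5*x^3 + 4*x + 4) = -10*x^5 - 15*x^4 - 13*x^3 - 20*x^2 - 16*x - 4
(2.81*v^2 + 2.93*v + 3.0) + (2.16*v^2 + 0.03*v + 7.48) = 4.97*v^2 + 2.96*v + 10.48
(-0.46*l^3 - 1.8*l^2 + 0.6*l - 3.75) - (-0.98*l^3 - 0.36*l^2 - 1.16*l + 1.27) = 0.52*l^3 - 1.44*l^2 + 1.76*l - 5.02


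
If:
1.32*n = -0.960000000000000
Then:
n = -0.73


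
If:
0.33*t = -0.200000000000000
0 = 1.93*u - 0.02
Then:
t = -0.61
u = 0.01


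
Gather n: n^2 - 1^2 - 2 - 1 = n^2 - 4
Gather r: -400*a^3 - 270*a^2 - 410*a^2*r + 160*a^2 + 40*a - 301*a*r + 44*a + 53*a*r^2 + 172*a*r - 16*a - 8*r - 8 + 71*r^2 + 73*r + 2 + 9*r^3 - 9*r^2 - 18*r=-400*a^3 - 110*a^2 + 68*a + 9*r^3 + r^2*(53*a + 62) + r*(-410*a^2 - 129*a + 47) - 6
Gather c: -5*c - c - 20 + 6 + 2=-6*c - 12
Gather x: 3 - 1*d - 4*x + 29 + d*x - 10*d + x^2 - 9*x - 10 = -11*d + x^2 + x*(d - 13) + 22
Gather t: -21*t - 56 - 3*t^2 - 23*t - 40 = -3*t^2 - 44*t - 96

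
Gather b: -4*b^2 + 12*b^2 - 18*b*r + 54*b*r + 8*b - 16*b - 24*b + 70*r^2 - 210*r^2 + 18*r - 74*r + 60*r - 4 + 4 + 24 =8*b^2 + b*(36*r - 32) - 140*r^2 + 4*r + 24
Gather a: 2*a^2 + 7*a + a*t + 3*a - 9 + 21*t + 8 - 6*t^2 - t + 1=2*a^2 + a*(t + 10) - 6*t^2 + 20*t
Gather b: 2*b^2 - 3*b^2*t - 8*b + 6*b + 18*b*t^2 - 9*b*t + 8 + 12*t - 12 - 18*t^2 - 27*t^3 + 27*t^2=b^2*(2 - 3*t) + b*(18*t^2 - 9*t - 2) - 27*t^3 + 9*t^2 + 12*t - 4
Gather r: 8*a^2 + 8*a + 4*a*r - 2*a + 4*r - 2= 8*a^2 + 6*a + r*(4*a + 4) - 2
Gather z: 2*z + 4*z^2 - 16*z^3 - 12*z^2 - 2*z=-16*z^3 - 8*z^2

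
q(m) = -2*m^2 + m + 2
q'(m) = 1 - 4*m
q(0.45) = 2.04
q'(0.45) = -0.80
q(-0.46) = 1.12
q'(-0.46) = 2.84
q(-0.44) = 1.17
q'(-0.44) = 2.76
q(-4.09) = -35.55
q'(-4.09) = 17.36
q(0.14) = 2.10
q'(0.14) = 0.44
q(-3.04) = -19.52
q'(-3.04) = 13.16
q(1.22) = 0.24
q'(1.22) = -3.88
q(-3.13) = -20.72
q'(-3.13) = 13.52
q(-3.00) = -19.00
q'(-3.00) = 13.00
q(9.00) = -151.00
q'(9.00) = -35.00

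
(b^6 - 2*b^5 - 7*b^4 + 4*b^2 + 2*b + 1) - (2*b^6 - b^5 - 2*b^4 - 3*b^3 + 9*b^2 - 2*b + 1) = -b^6 - b^5 - 5*b^4 + 3*b^3 - 5*b^2 + 4*b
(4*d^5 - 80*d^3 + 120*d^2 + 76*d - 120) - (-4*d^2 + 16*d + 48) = 4*d^5 - 80*d^3 + 124*d^2 + 60*d - 168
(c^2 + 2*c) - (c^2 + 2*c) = 0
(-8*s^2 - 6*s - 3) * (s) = -8*s^3 - 6*s^2 - 3*s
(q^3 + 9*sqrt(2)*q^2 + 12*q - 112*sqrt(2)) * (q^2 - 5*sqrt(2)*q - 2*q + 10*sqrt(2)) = q^5 - 2*q^4 + 4*sqrt(2)*q^4 - 78*q^3 - 8*sqrt(2)*q^3 - 172*sqrt(2)*q^2 + 156*q^2 + 344*sqrt(2)*q + 1120*q - 2240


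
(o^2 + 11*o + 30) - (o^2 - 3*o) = 14*o + 30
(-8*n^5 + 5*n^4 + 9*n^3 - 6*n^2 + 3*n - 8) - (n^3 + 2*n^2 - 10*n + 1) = -8*n^5 + 5*n^4 + 8*n^3 - 8*n^2 + 13*n - 9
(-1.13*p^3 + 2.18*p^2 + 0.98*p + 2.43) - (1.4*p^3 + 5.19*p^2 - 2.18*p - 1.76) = -2.53*p^3 - 3.01*p^2 + 3.16*p + 4.19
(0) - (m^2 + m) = -m^2 - m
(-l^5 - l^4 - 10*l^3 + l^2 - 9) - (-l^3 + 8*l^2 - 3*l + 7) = -l^5 - l^4 - 9*l^3 - 7*l^2 + 3*l - 16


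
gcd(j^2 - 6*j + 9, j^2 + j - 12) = j - 3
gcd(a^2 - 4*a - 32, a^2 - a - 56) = a - 8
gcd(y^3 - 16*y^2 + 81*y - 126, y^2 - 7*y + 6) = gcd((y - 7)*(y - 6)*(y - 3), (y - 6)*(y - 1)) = y - 6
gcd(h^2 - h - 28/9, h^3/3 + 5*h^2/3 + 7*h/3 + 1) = 1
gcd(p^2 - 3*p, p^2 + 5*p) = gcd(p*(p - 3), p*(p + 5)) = p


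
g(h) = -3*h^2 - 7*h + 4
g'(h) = -6*h - 7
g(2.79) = -38.88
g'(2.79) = -23.74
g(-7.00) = -94.00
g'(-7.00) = 35.00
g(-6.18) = -67.32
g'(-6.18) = 30.08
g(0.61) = -1.39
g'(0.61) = -10.66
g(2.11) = -24.13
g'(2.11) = -19.66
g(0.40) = 0.72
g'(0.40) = -9.40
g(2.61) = -34.71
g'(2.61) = -22.66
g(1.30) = -10.17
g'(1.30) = -14.80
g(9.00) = -302.00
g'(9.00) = -61.00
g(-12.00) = -344.00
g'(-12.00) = 65.00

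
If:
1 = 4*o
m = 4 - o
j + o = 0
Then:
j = -1/4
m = 15/4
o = 1/4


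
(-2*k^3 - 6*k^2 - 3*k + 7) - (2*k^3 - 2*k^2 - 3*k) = -4*k^3 - 4*k^2 + 7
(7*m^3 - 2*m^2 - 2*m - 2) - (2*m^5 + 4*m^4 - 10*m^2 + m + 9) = -2*m^5 - 4*m^4 + 7*m^3 + 8*m^2 - 3*m - 11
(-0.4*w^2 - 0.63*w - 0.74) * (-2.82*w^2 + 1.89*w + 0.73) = 1.128*w^4 + 1.0206*w^3 + 0.6041*w^2 - 1.8585*w - 0.5402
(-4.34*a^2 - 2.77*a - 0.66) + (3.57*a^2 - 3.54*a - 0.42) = -0.77*a^2 - 6.31*a - 1.08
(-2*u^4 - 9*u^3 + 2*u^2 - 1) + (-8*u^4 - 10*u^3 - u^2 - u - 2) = -10*u^4 - 19*u^3 + u^2 - u - 3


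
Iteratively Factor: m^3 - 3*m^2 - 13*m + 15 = (m - 5)*(m^2 + 2*m - 3) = (m - 5)*(m - 1)*(m + 3)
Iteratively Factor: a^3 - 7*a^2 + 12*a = (a)*(a^2 - 7*a + 12) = a*(a - 4)*(a - 3)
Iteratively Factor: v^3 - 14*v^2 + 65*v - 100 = (v - 5)*(v^2 - 9*v + 20) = (v - 5)^2*(v - 4)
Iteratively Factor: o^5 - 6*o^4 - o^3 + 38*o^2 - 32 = (o + 1)*(o^4 - 7*o^3 + 6*o^2 + 32*o - 32) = (o - 4)*(o + 1)*(o^3 - 3*o^2 - 6*o + 8) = (o - 4)*(o + 1)*(o + 2)*(o^2 - 5*o + 4) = (o - 4)*(o - 1)*(o + 1)*(o + 2)*(o - 4)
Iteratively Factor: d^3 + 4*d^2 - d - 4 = (d + 1)*(d^2 + 3*d - 4) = (d + 1)*(d + 4)*(d - 1)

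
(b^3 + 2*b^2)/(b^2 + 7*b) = b*(b + 2)/(b + 7)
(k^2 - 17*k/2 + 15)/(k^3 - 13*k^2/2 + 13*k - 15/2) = (k - 6)/(k^2 - 4*k + 3)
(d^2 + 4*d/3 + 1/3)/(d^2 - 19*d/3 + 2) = (3*d^2 + 4*d + 1)/(3*d^2 - 19*d + 6)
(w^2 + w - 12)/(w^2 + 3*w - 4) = (w - 3)/(w - 1)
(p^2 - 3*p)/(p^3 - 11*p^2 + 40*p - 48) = p/(p^2 - 8*p + 16)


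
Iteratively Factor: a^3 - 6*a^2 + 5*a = (a - 1)*(a^2 - 5*a) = a*(a - 1)*(a - 5)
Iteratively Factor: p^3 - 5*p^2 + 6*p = (p - 2)*(p^2 - 3*p) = p*(p - 2)*(p - 3)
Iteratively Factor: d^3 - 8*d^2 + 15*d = (d - 3)*(d^2 - 5*d) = d*(d - 3)*(d - 5)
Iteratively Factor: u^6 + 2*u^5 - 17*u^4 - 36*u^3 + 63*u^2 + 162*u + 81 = (u - 3)*(u^5 + 5*u^4 - 2*u^3 - 42*u^2 - 63*u - 27) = (u - 3)*(u + 3)*(u^4 + 2*u^3 - 8*u^2 - 18*u - 9) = (u - 3)*(u + 3)^2*(u^3 - u^2 - 5*u - 3) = (u - 3)^2*(u + 3)^2*(u^2 + 2*u + 1) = (u - 3)^2*(u + 1)*(u + 3)^2*(u + 1)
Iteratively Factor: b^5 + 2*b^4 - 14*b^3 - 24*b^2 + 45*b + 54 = (b + 3)*(b^4 - b^3 - 11*b^2 + 9*b + 18) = (b - 2)*(b + 3)*(b^3 + b^2 - 9*b - 9) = (b - 2)*(b + 1)*(b + 3)*(b^2 - 9) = (b - 2)*(b + 1)*(b + 3)^2*(b - 3)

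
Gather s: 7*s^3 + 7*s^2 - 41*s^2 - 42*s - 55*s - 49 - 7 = 7*s^3 - 34*s^2 - 97*s - 56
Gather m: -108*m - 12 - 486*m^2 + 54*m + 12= -486*m^2 - 54*m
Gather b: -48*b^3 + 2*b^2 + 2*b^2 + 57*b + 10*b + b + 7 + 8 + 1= -48*b^3 + 4*b^2 + 68*b + 16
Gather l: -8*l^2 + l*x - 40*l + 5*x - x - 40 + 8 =-8*l^2 + l*(x - 40) + 4*x - 32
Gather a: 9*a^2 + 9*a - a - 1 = 9*a^2 + 8*a - 1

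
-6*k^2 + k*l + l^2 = (-2*k + l)*(3*k + l)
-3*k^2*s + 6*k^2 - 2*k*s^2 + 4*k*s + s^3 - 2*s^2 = (-3*k + s)*(k + s)*(s - 2)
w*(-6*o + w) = -6*o*w + w^2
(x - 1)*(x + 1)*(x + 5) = x^3 + 5*x^2 - x - 5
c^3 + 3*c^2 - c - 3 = (c - 1)*(c + 1)*(c + 3)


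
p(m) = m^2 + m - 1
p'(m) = 2*m + 1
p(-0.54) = -1.25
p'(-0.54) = -0.08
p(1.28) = 1.92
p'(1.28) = 3.56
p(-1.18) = -0.79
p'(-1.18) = -1.36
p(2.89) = 10.24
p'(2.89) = 6.78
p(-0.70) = -1.21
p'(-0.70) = -0.40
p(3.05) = 11.35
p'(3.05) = 7.10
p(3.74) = 16.73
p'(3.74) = 8.48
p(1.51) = 2.79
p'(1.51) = 4.02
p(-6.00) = 29.00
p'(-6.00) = -11.00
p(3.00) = 11.00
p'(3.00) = 7.00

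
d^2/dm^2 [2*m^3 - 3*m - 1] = 12*m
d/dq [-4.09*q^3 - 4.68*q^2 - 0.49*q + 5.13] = -12.27*q^2 - 9.36*q - 0.49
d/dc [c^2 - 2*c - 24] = 2*c - 2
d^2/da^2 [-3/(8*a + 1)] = -384/(8*a + 1)^3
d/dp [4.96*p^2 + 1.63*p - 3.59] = 9.92*p + 1.63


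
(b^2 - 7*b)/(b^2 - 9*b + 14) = b/(b - 2)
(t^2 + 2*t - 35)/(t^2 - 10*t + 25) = (t + 7)/(t - 5)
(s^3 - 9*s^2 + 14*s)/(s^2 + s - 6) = s*(s - 7)/(s + 3)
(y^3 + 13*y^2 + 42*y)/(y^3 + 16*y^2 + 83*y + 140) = y*(y + 6)/(y^2 + 9*y + 20)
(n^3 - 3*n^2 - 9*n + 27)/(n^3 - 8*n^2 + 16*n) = (n^3 - 3*n^2 - 9*n + 27)/(n*(n^2 - 8*n + 16))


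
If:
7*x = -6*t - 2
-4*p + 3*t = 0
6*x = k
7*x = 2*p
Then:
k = -12/35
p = -1/5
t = -4/15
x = -2/35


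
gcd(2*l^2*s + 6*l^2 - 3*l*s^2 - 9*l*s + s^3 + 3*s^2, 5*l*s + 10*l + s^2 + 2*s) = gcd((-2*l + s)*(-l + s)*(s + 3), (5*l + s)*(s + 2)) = 1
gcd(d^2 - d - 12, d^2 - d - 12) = d^2 - d - 12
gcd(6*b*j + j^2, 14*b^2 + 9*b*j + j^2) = 1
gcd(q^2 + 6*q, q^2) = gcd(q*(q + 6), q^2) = q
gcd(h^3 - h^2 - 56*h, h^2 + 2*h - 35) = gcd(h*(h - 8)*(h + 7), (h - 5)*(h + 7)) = h + 7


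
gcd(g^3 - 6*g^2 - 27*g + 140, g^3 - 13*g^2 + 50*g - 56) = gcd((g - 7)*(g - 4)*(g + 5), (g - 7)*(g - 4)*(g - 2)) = g^2 - 11*g + 28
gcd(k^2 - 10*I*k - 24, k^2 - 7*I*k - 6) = k - 6*I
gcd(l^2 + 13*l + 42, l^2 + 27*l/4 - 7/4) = l + 7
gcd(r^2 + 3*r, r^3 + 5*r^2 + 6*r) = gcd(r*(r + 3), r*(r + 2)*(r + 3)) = r^2 + 3*r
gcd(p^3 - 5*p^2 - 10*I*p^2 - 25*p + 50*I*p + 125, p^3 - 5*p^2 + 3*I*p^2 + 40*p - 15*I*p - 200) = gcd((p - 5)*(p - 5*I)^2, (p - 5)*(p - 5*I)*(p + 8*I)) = p^2 + p*(-5 - 5*I) + 25*I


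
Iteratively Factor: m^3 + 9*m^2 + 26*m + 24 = (m + 3)*(m^2 + 6*m + 8) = (m + 2)*(m + 3)*(m + 4)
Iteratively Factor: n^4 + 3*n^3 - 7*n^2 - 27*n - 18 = (n + 3)*(n^3 - 7*n - 6) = (n + 2)*(n + 3)*(n^2 - 2*n - 3) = (n - 3)*(n + 2)*(n + 3)*(n + 1)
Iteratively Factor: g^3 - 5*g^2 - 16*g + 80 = (g - 5)*(g^2 - 16) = (g - 5)*(g - 4)*(g + 4)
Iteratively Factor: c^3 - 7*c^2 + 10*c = (c - 5)*(c^2 - 2*c) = c*(c - 5)*(c - 2)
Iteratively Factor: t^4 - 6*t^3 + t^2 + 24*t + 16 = (t - 4)*(t^3 - 2*t^2 - 7*t - 4) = (t - 4)*(t + 1)*(t^2 - 3*t - 4) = (t - 4)^2*(t + 1)*(t + 1)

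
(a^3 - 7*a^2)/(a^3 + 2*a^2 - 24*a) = a*(a - 7)/(a^2 + 2*a - 24)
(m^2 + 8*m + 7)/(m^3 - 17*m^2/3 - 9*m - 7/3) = 3*(m + 7)/(3*m^2 - 20*m - 7)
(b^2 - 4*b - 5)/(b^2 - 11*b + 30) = (b + 1)/(b - 6)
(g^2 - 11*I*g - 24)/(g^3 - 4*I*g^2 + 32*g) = (g - 3*I)/(g*(g + 4*I))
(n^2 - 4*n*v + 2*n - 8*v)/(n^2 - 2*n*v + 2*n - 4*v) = (-n + 4*v)/(-n + 2*v)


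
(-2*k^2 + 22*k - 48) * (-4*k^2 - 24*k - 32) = 8*k^4 - 40*k^3 - 272*k^2 + 448*k + 1536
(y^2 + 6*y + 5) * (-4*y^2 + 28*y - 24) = -4*y^4 + 4*y^3 + 124*y^2 - 4*y - 120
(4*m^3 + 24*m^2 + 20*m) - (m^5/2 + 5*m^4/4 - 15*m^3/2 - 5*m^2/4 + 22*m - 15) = -m^5/2 - 5*m^4/4 + 23*m^3/2 + 101*m^2/4 - 2*m + 15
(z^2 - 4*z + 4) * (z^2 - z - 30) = z^4 - 5*z^3 - 22*z^2 + 116*z - 120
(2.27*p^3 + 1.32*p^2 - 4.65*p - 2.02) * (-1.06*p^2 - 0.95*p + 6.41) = -2.4062*p^5 - 3.5557*p^4 + 18.2257*p^3 + 15.0199*p^2 - 27.8875*p - 12.9482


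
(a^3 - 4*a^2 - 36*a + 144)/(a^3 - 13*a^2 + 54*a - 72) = (a + 6)/(a - 3)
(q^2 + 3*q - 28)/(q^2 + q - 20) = (q + 7)/(q + 5)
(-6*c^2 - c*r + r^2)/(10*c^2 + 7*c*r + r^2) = (-3*c + r)/(5*c + r)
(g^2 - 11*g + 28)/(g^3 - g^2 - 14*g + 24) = (g^2 - 11*g + 28)/(g^3 - g^2 - 14*g + 24)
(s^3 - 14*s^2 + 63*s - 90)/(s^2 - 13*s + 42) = (s^2 - 8*s + 15)/(s - 7)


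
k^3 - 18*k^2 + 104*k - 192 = (k - 8)*(k - 6)*(k - 4)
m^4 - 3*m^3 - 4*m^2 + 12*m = m*(m - 3)*(m - 2)*(m + 2)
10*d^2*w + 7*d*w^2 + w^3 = w*(2*d + w)*(5*d + w)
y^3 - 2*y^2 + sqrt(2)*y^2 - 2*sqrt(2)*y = y*(y - 2)*(y + sqrt(2))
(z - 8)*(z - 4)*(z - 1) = z^3 - 13*z^2 + 44*z - 32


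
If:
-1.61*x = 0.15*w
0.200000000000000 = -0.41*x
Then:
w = 5.24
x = -0.49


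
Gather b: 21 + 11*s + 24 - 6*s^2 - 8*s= -6*s^2 + 3*s + 45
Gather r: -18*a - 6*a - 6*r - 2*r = -24*a - 8*r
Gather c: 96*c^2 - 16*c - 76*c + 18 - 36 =96*c^2 - 92*c - 18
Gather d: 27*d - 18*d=9*d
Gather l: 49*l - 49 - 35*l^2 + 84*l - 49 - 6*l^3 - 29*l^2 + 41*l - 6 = -6*l^3 - 64*l^2 + 174*l - 104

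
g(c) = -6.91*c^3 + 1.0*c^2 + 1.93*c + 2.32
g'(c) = -20.73*c^2 + 2.0*c + 1.93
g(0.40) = 2.81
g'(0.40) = -0.59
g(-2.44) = 103.94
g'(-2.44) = -126.37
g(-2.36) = 94.16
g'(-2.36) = -118.25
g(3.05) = -178.55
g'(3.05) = -184.81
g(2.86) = -145.63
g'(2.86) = -161.91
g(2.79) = -134.58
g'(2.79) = -153.85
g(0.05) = 2.42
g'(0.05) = 1.98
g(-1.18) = 12.79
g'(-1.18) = -29.29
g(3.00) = -169.46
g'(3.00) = -178.64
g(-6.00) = 1519.30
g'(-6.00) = -756.35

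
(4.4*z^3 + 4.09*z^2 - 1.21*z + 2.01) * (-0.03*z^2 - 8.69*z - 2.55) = -0.132*z^5 - 38.3587*z^4 - 46.7258*z^3 + 0.0251000000000001*z^2 - 14.3814*z - 5.1255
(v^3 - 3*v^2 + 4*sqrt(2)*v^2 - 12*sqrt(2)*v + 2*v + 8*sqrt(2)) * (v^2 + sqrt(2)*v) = v^5 - 3*v^4 + 5*sqrt(2)*v^4 - 15*sqrt(2)*v^3 + 10*v^3 - 24*v^2 + 10*sqrt(2)*v^2 + 16*v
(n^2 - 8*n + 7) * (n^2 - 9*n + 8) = n^4 - 17*n^3 + 87*n^2 - 127*n + 56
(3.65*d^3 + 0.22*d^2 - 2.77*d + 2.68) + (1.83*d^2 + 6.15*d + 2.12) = 3.65*d^3 + 2.05*d^2 + 3.38*d + 4.8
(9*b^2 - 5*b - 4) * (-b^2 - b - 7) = -9*b^4 - 4*b^3 - 54*b^2 + 39*b + 28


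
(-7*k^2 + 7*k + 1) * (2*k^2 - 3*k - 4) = -14*k^4 + 35*k^3 + 9*k^2 - 31*k - 4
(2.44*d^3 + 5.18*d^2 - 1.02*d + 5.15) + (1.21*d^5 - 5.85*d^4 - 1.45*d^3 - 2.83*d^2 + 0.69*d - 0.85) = 1.21*d^5 - 5.85*d^4 + 0.99*d^3 + 2.35*d^2 - 0.33*d + 4.3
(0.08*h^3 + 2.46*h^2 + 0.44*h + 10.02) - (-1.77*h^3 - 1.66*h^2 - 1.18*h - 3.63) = 1.85*h^3 + 4.12*h^2 + 1.62*h + 13.65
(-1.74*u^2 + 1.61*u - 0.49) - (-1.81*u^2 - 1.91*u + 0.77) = 0.0700000000000001*u^2 + 3.52*u - 1.26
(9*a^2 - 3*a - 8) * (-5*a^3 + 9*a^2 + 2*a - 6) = -45*a^5 + 96*a^4 + 31*a^3 - 132*a^2 + 2*a + 48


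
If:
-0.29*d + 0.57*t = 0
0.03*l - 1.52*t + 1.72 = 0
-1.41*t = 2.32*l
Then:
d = 2.20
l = -0.68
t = 1.12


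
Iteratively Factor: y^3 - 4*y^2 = (y)*(y^2 - 4*y) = y^2*(y - 4)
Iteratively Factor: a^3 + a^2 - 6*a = (a - 2)*(a^2 + 3*a) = (a - 2)*(a + 3)*(a)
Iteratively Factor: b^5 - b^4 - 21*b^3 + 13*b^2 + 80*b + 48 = (b - 4)*(b^4 + 3*b^3 - 9*b^2 - 23*b - 12) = (b - 4)*(b - 3)*(b^3 + 6*b^2 + 9*b + 4) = (b - 4)*(b - 3)*(b + 1)*(b^2 + 5*b + 4) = (b - 4)*(b - 3)*(b + 1)^2*(b + 4)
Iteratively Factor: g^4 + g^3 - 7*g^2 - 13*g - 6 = (g + 1)*(g^3 - 7*g - 6) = (g + 1)^2*(g^2 - g - 6) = (g - 3)*(g + 1)^2*(g + 2)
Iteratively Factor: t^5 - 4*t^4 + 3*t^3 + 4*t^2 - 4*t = (t)*(t^4 - 4*t^3 + 3*t^2 + 4*t - 4) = t*(t - 1)*(t^3 - 3*t^2 + 4) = t*(t - 2)*(t - 1)*(t^2 - t - 2) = t*(t - 2)^2*(t - 1)*(t + 1)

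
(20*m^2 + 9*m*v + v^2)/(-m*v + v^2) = (20*m^2 + 9*m*v + v^2)/(v*(-m + v))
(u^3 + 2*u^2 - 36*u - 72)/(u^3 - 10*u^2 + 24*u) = (u^2 + 8*u + 12)/(u*(u - 4))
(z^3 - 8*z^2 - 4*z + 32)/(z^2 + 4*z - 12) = (z^2 - 6*z - 16)/(z + 6)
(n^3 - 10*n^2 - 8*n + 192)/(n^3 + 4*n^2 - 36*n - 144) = (n - 8)/(n + 6)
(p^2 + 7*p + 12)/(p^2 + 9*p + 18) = (p + 4)/(p + 6)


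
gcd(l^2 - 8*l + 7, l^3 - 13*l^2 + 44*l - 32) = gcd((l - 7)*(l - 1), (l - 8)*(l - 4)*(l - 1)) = l - 1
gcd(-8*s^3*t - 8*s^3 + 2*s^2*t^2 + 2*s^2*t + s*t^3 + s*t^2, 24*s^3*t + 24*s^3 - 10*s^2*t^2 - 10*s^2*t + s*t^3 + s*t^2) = s*t + s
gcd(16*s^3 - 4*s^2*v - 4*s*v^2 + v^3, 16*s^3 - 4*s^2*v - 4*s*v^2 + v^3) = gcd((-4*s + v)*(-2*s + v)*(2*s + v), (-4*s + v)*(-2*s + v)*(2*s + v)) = 16*s^3 - 4*s^2*v - 4*s*v^2 + v^3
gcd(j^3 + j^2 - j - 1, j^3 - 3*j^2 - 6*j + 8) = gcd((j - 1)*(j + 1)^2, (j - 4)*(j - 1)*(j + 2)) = j - 1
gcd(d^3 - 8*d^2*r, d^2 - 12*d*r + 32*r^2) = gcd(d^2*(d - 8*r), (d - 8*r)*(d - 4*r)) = -d + 8*r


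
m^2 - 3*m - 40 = (m - 8)*(m + 5)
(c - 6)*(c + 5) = c^2 - c - 30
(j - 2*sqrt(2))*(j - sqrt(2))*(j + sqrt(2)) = j^3 - 2*sqrt(2)*j^2 - 2*j + 4*sqrt(2)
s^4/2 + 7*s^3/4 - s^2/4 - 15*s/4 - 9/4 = (s/2 + 1/2)*(s - 3/2)*(s + 1)*(s + 3)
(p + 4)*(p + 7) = p^2 + 11*p + 28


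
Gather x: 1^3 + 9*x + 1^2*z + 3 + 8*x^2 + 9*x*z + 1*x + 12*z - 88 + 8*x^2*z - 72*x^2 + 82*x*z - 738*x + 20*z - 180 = x^2*(8*z - 64) + x*(91*z - 728) + 33*z - 264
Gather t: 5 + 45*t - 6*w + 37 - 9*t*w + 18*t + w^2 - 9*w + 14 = t*(63 - 9*w) + w^2 - 15*w + 56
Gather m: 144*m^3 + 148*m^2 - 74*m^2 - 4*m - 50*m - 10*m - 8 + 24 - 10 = 144*m^3 + 74*m^2 - 64*m + 6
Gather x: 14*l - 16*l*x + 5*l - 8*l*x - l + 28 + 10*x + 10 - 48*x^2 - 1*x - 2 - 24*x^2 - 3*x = 18*l - 72*x^2 + x*(6 - 24*l) + 36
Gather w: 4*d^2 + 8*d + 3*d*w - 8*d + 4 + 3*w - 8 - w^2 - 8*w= 4*d^2 - w^2 + w*(3*d - 5) - 4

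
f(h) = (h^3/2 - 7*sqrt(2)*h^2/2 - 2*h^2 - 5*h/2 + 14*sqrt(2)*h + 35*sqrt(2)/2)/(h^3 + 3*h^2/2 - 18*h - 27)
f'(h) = (-3*h^2 - 3*h + 18)*(h^3/2 - 7*sqrt(2)*h^2/2 - 2*h^2 - 5*h/2 + 14*sqrt(2)*h + 35*sqrt(2)/2)/(h^3 + 3*h^2/2 - 18*h - 27)^2 + (3*h^2/2 - 7*sqrt(2)*h - 4*h - 5/2 + 14*sqrt(2))/(h^3 + 3*h^2/2 - 18*h - 27)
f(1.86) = -0.74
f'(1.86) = 0.10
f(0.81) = -0.86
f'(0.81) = 0.12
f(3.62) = -0.80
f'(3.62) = -0.49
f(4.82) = 0.08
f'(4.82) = -0.61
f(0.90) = -0.85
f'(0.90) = 0.12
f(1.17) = -0.82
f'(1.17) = 0.12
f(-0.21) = -0.90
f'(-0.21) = -0.16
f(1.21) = -0.81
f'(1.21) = 0.12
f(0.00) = -0.92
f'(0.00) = -0.03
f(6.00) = -0.10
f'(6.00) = -0.00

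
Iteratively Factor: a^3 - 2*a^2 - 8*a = (a)*(a^2 - 2*a - 8) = a*(a - 4)*(a + 2)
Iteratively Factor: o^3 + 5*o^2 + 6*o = (o + 3)*(o^2 + 2*o) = (o + 2)*(o + 3)*(o)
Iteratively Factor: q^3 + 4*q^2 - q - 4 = (q - 1)*(q^2 + 5*q + 4) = (q - 1)*(q + 1)*(q + 4)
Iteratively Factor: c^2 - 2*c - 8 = (c + 2)*(c - 4)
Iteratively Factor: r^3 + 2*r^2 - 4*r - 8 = (r + 2)*(r^2 - 4) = (r - 2)*(r + 2)*(r + 2)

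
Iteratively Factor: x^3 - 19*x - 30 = (x + 2)*(x^2 - 2*x - 15) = (x - 5)*(x + 2)*(x + 3)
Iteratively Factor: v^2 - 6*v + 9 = (v - 3)*(v - 3)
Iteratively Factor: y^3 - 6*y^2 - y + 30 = (y - 5)*(y^2 - y - 6) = (y - 5)*(y + 2)*(y - 3)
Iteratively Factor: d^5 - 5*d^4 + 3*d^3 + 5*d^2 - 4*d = (d - 4)*(d^4 - d^3 - d^2 + d) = (d - 4)*(d - 1)*(d^3 - d) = d*(d - 4)*(d - 1)*(d^2 - 1) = d*(d - 4)*(d - 1)^2*(d + 1)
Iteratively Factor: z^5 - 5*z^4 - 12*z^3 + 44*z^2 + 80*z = (z - 5)*(z^4 - 12*z^2 - 16*z) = (z - 5)*(z - 4)*(z^3 + 4*z^2 + 4*z) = z*(z - 5)*(z - 4)*(z^2 + 4*z + 4) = z*(z - 5)*(z - 4)*(z + 2)*(z + 2)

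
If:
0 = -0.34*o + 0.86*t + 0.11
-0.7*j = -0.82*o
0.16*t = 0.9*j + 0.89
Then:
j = -1.08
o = -0.92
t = -0.49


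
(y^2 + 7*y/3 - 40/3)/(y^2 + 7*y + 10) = (y - 8/3)/(y + 2)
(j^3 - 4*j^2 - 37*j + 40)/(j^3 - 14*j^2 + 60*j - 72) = (j^3 - 4*j^2 - 37*j + 40)/(j^3 - 14*j^2 + 60*j - 72)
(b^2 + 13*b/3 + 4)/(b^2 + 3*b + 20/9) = 3*(b + 3)/(3*b + 5)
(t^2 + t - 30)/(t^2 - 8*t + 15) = (t + 6)/(t - 3)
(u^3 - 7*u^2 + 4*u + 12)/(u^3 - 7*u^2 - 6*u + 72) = (u^2 - u - 2)/(u^2 - u - 12)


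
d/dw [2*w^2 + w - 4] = 4*w + 1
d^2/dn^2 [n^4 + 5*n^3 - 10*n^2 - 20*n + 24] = 12*n^2 + 30*n - 20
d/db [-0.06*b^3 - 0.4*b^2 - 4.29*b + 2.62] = -0.18*b^2 - 0.8*b - 4.29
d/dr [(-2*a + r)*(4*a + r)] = 2*a + 2*r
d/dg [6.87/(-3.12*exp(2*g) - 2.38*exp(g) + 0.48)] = (42.8688*exp(g) + 16.3506)*exp(g)/(3.12*exp(2*g) + 2.38*exp(g) - 0.48)^2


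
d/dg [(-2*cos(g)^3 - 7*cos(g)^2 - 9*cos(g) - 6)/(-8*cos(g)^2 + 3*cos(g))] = (-16*cos(g)^4 + 12*cos(g)^3 + 93*cos(g)^2 + 96*cos(g) - 18)*sin(g)/((8*cos(g) - 3)^2*cos(g)^2)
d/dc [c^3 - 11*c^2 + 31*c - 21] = 3*c^2 - 22*c + 31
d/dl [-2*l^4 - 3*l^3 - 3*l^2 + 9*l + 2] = -8*l^3 - 9*l^2 - 6*l + 9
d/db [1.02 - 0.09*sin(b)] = -0.09*cos(b)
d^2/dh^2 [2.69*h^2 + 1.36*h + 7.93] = 5.38000000000000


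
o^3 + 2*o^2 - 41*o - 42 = (o - 6)*(o + 1)*(o + 7)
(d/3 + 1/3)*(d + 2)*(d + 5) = d^3/3 + 8*d^2/3 + 17*d/3 + 10/3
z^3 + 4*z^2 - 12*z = z*(z - 2)*(z + 6)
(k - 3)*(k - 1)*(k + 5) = k^3 + k^2 - 17*k + 15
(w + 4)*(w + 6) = w^2 + 10*w + 24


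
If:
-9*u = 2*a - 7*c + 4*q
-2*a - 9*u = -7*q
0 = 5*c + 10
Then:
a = -9*u/2 - 49/11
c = -2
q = -14/11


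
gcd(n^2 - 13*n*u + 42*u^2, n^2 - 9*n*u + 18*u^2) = -n + 6*u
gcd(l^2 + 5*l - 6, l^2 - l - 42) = l + 6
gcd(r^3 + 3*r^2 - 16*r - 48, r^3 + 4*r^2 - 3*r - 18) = r + 3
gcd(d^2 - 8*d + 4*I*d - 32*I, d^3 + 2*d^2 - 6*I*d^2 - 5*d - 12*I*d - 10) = 1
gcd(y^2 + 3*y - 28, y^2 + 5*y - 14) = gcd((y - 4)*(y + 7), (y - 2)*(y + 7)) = y + 7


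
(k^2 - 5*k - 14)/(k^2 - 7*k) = (k + 2)/k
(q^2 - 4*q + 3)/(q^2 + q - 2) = (q - 3)/(q + 2)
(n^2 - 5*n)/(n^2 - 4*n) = (n - 5)/(n - 4)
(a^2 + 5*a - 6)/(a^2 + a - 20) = (a^2 + 5*a - 6)/(a^2 + a - 20)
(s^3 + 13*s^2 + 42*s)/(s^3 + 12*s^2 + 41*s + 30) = s*(s + 7)/(s^2 + 6*s + 5)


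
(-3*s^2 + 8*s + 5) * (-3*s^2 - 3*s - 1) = 9*s^4 - 15*s^3 - 36*s^2 - 23*s - 5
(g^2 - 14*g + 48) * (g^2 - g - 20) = g^4 - 15*g^3 + 42*g^2 + 232*g - 960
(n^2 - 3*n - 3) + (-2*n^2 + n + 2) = -n^2 - 2*n - 1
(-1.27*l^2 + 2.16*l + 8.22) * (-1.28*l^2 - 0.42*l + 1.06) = 1.6256*l^4 - 2.2314*l^3 - 12.775*l^2 - 1.1628*l + 8.7132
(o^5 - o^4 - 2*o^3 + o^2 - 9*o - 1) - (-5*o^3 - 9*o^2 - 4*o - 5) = o^5 - o^4 + 3*o^3 + 10*o^2 - 5*o + 4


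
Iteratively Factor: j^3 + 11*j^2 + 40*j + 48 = (j + 3)*(j^2 + 8*j + 16) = (j + 3)*(j + 4)*(j + 4)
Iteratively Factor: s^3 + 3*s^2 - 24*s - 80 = (s + 4)*(s^2 - s - 20) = (s - 5)*(s + 4)*(s + 4)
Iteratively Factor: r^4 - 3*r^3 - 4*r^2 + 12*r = (r - 3)*(r^3 - 4*r) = (r - 3)*(r + 2)*(r^2 - 2*r) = r*(r - 3)*(r + 2)*(r - 2)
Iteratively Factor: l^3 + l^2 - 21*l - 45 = (l - 5)*(l^2 + 6*l + 9) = (l - 5)*(l + 3)*(l + 3)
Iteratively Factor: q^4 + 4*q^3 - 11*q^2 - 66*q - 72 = (q - 4)*(q^3 + 8*q^2 + 21*q + 18) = (q - 4)*(q + 3)*(q^2 + 5*q + 6) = (q - 4)*(q + 3)^2*(q + 2)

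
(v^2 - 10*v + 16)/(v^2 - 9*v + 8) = (v - 2)/(v - 1)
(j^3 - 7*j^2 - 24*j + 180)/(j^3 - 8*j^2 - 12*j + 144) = (j + 5)/(j + 4)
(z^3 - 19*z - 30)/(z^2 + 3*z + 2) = (z^2 - 2*z - 15)/(z + 1)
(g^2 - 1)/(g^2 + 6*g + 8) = (g^2 - 1)/(g^2 + 6*g + 8)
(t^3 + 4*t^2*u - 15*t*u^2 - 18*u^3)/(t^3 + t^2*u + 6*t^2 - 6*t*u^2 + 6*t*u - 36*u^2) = (t^3 + 4*t^2*u - 15*t*u^2 - 18*u^3)/(t^3 + t^2*u + 6*t^2 - 6*t*u^2 + 6*t*u - 36*u^2)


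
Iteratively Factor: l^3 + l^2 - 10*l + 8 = (l - 1)*(l^2 + 2*l - 8) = (l - 2)*(l - 1)*(l + 4)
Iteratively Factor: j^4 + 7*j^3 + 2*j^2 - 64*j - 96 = (j + 2)*(j^3 + 5*j^2 - 8*j - 48) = (j - 3)*(j + 2)*(j^2 + 8*j + 16) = (j - 3)*(j + 2)*(j + 4)*(j + 4)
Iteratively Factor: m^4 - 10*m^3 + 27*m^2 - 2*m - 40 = (m + 1)*(m^3 - 11*m^2 + 38*m - 40) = (m - 5)*(m + 1)*(m^2 - 6*m + 8) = (m - 5)*(m - 4)*(m + 1)*(m - 2)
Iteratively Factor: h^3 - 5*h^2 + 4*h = (h - 4)*(h^2 - h) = h*(h - 4)*(h - 1)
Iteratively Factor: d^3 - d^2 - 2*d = (d + 1)*(d^2 - 2*d) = (d - 2)*(d + 1)*(d)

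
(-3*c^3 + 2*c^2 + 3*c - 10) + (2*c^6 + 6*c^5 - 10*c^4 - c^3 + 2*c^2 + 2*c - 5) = 2*c^6 + 6*c^5 - 10*c^4 - 4*c^3 + 4*c^2 + 5*c - 15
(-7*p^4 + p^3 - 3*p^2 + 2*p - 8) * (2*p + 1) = -14*p^5 - 5*p^4 - 5*p^3 + p^2 - 14*p - 8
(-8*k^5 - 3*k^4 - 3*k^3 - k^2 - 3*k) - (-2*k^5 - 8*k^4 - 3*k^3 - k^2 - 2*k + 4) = -6*k^5 + 5*k^4 - k - 4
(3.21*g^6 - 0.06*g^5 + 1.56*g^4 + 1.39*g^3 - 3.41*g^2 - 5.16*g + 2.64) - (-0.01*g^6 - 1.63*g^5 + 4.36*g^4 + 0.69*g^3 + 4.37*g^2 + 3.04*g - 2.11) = 3.22*g^6 + 1.57*g^5 - 2.8*g^4 + 0.7*g^3 - 7.78*g^2 - 8.2*g + 4.75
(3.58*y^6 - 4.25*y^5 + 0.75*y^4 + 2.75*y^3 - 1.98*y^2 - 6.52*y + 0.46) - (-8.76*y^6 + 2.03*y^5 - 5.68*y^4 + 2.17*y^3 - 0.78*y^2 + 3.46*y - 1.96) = 12.34*y^6 - 6.28*y^5 + 6.43*y^4 + 0.58*y^3 - 1.2*y^2 - 9.98*y + 2.42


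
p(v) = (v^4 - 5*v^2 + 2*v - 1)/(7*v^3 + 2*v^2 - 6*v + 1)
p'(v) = (-21*v^2 - 4*v + 6)*(v^4 - 5*v^2 + 2*v - 1)/(7*v^3 + 2*v^2 - 6*v + 1)^2 + (4*v^3 - 10*v + 2)/(7*v^3 + 2*v^2 - 6*v + 1)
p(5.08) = 0.58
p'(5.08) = 0.16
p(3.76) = 0.36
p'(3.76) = 0.18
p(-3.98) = -0.42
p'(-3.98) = 0.21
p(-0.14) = -0.74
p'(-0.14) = -0.63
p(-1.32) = 2.52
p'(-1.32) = 15.65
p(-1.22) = 6.13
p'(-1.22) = 83.40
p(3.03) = 0.22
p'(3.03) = 0.20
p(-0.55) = -0.94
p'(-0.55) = 1.36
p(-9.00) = -1.26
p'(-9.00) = 0.15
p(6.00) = 0.73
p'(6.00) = 0.16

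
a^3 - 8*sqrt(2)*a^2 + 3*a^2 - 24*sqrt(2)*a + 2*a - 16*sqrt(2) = (a + 1)*(a + 2)*(a - 8*sqrt(2))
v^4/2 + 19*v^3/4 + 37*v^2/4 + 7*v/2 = v*(v/2 + 1)*(v + 1/2)*(v + 7)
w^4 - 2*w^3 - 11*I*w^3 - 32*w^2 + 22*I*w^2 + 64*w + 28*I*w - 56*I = (w - 2)*(w - 7*I)*(w - 2*I)^2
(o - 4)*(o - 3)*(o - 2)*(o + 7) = o^4 - 2*o^3 - 37*o^2 + 158*o - 168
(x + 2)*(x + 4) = x^2 + 6*x + 8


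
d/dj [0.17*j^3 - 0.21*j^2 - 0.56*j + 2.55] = 0.51*j^2 - 0.42*j - 0.56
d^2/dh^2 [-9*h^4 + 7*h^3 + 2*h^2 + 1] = -108*h^2 + 42*h + 4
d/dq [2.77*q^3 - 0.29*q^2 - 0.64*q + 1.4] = 8.31*q^2 - 0.58*q - 0.64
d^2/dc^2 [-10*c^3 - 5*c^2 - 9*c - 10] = -60*c - 10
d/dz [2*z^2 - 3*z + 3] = 4*z - 3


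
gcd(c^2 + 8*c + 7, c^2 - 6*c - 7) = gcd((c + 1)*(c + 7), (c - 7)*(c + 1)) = c + 1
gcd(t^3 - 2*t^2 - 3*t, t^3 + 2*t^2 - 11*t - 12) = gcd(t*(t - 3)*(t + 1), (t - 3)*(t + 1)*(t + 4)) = t^2 - 2*t - 3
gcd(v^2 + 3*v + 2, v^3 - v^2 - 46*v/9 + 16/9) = v + 2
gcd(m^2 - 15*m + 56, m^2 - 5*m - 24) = m - 8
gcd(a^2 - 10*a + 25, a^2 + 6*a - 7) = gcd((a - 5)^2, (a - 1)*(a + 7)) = 1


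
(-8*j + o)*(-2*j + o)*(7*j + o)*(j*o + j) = 112*j^4*o + 112*j^4 - 54*j^3*o^2 - 54*j^3*o - 3*j^2*o^3 - 3*j^2*o^2 + j*o^4 + j*o^3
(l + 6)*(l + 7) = l^2 + 13*l + 42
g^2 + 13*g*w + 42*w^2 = (g + 6*w)*(g + 7*w)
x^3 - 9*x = x*(x - 3)*(x + 3)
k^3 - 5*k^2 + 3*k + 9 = (k - 3)^2*(k + 1)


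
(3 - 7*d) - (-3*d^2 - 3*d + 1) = 3*d^2 - 4*d + 2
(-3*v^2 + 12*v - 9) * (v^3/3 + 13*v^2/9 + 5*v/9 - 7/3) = -v^5 - v^4/3 + 38*v^3/3 + 2*v^2/3 - 33*v + 21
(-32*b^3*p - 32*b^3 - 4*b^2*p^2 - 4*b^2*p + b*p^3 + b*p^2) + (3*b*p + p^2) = -32*b^3*p - 32*b^3 - 4*b^2*p^2 - 4*b^2*p + b*p^3 + b*p^2 + 3*b*p + p^2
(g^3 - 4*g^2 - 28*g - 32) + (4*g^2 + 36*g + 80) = g^3 + 8*g + 48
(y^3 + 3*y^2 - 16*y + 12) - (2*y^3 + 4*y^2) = -y^3 - y^2 - 16*y + 12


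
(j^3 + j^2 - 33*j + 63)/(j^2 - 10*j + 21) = (j^2 + 4*j - 21)/(j - 7)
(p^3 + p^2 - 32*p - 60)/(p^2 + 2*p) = p - 1 - 30/p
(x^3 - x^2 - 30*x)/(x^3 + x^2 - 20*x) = (x - 6)/(x - 4)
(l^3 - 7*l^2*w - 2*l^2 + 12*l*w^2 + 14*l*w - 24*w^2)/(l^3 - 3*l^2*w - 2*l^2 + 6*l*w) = (l - 4*w)/l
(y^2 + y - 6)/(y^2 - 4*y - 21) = (y - 2)/(y - 7)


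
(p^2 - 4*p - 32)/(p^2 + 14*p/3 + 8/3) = 3*(p - 8)/(3*p + 2)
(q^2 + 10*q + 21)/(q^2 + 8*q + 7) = (q + 3)/(q + 1)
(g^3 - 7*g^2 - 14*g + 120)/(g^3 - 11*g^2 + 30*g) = (g + 4)/g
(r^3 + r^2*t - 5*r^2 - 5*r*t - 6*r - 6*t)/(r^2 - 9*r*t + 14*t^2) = (r^3 + r^2*t - 5*r^2 - 5*r*t - 6*r - 6*t)/(r^2 - 9*r*t + 14*t^2)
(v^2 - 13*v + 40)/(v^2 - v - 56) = (v - 5)/(v + 7)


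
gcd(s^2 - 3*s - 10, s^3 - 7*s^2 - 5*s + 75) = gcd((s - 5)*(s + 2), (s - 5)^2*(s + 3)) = s - 5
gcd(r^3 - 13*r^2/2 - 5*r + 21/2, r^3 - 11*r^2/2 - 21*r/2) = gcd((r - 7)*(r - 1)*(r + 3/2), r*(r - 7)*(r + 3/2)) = r^2 - 11*r/2 - 21/2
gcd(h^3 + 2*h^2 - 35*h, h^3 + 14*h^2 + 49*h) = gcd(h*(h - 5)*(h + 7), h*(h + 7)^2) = h^2 + 7*h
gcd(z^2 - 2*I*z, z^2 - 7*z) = z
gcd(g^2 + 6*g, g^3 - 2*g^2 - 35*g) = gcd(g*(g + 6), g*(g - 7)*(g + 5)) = g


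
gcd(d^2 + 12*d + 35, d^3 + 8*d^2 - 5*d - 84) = d + 7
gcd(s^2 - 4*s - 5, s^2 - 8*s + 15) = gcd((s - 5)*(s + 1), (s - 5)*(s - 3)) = s - 5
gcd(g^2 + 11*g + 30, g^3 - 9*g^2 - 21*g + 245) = g + 5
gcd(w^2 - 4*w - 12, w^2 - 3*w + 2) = 1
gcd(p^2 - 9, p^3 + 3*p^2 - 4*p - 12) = p + 3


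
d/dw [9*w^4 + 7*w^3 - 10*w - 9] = 36*w^3 + 21*w^2 - 10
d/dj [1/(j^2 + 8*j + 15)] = 2*(-j - 4)/(j^2 + 8*j + 15)^2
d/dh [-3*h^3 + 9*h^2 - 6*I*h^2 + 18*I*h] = -9*h^2 + h*(18 - 12*I) + 18*I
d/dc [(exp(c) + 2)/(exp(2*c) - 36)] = (-2*(exp(c) + 2)*exp(c) + exp(2*c) - 36)*exp(c)/(exp(2*c) - 36)^2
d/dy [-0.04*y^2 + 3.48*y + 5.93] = 3.48 - 0.08*y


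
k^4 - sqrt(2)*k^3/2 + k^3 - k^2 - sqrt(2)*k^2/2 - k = k*(k + 1)*(k - sqrt(2))*(k + sqrt(2)/2)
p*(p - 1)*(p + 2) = p^3 + p^2 - 2*p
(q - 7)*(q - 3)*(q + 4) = q^3 - 6*q^2 - 19*q + 84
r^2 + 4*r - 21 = (r - 3)*(r + 7)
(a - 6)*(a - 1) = a^2 - 7*a + 6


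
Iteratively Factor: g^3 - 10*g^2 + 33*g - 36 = (g - 4)*(g^2 - 6*g + 9) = (g - 4)*(g - 3)*(g - 3)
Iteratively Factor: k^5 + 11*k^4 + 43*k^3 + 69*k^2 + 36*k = (k)*(k^4 + 11*k^3 + 43*k^2 + 69*k + 36) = k*(k + 3)*(k^3 + 8*k^2 + 19*k + 12) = k*(k + 1)*(k + 3)*(k^2 + 7*k + 12) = k*(k + 1)*(k + 3)^2*(k + 4)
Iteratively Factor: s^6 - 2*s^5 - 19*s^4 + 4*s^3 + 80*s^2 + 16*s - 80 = (s + 2)*(s^5 - 4*s^4 - 11*s^3 + 26*s^2 + 28*s - 40) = (s - 5)*(s + 2)*(s^4 + s^3 - 6*s^2 - 4*s + 8) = (s - 5)*(s - 2)*(s + 2)*(s^3 + 3*s^2 - 4) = (s - 5)*(s - 2)*(s + 2)^2*(s^2 + s - 2) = (s - 5)*(s - 2)*(s + 2)^3*(s - 1)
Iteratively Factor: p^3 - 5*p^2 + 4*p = (p - 4)*(p^2 - p) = (p - 4)*(p - 1)*(p)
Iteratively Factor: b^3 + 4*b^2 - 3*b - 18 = (b - 2)*(b^2 + 6*b + 9) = (b - 2)*(b + 3)*(b + 3)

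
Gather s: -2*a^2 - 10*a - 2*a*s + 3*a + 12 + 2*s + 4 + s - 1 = -2*a^2 - 7*a + s*(3 - 2*a) + 15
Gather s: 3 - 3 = 0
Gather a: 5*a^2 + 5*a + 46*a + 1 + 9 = 5*a^2 + 51*a + 10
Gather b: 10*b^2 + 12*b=10*b^2 + 12*b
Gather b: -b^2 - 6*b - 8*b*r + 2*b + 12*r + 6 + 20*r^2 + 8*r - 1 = -b^2 + b*(-8*r - 4) + 20*r^2 + 20*r + 5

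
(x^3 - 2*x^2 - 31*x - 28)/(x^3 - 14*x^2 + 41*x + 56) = (x + 4)/(x - 8)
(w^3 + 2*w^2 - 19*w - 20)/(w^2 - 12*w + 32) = (w^2 + 6*w + 5)/(w - 8)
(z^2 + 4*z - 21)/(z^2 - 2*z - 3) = (z + 7)/(z + 1)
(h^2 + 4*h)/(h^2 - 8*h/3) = 3*(h + 4)/(3*h - 8)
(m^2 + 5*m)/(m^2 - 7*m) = (m + 5)/(m - 7)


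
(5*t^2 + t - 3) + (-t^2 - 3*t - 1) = 4*t^2 - 2*t - 4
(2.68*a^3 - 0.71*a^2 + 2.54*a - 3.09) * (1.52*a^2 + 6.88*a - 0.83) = 4.0736*a^5 + 17.3592*a^4 - 3.2484*a^3 + 13.3677*a^2 - 23.3674*a + 2.5647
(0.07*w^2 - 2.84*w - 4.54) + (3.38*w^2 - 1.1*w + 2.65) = 3.45*w^2 - 3.94*w - 1.89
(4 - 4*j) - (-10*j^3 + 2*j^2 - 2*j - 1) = 10*j^3 - 2*j^2 - 2*j + 5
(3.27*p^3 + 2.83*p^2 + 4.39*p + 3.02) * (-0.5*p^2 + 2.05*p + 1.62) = -1.635*p^5 + 5.2885*p^4 + 8.9039*p^3 + 12.0741*p^2 + 13.3028*p + 4.8924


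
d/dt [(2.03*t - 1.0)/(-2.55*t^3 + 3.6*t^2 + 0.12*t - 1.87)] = (10.353*t^3 - 14.958*t^2 + 7.2*t - 3.6761)/(6.5025*t^6 - 18.36*t^5 + 12.348*t^4 + 10.401*t^3 - 13.4496*t^2 - 0.4488*t + 3.4969)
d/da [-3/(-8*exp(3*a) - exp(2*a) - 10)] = (-72*exp(a) - 6)*exp(2*a)/(8*exp(3*a) + exp(2*a) + 10)^2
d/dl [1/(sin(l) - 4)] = -cos(l)/(sin(l) - 4)^2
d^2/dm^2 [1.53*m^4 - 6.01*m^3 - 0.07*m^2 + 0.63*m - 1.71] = 18.36*m^2 - 36.06*m - 0.14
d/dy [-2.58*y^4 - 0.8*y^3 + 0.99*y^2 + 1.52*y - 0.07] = -10.32*y^3 - 2.4*y^2 + 1.98*y + 1.52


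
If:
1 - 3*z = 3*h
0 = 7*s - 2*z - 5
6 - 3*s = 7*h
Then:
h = 25/43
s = 83/129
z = -32/129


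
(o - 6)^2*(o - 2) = o^3 - 14*o^2 + 60*o - 72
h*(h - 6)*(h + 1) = h^3 - 5*h^2 - 6*h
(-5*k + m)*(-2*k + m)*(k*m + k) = 10*k^3*m + 10*k^3 - 7*k^2*m^2 - 7*k^2*m + k*m^3 + k*m^2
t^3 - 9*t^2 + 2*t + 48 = (t - 8)*(t - 3)*(t + 2)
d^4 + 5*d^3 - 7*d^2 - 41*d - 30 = (d - 3)*(d + 1)*(d + 2)*(d + 5)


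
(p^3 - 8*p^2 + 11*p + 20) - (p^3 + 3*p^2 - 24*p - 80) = -11*p^2 + 35*p + 100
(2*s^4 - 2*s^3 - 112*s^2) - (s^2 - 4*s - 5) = 2*s^4 - 2*s^3 - 113*s^2 + 4*s + 5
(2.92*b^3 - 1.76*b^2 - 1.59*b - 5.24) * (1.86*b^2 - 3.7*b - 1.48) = 5.4312*b^5 - 14.0776*b^4 - 0.766999999999999*b^3 - 1.2586*b^2 + 21.7412*b + 7.7552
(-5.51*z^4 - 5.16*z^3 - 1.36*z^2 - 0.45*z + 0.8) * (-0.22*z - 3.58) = 1.2122*z^5 + 20.861*z^4 + 18.772*z^3 + 4.9678*z^2 + 1.435*z - 2.864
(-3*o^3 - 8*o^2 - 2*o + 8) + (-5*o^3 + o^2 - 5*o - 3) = -8*o^3 - 7*o^2 - 7*o + 5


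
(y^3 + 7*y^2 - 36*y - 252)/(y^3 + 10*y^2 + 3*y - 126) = (y - 6)/(y - 3)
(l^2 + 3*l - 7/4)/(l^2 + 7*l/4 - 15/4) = (4*l^2 + 12*l - 7)/(4*l^2 + 7*l - 15)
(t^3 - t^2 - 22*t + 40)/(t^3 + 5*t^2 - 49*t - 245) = (t^2 - 6*t + 8)/(t^2 - 49)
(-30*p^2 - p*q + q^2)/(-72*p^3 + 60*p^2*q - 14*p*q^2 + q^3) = (5*p + q)/(12*p^2 - 8*p*q + q^2)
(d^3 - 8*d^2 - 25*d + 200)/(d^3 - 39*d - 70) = (d^2 - 13*d + 40)/(d^2 - 5*d - 14)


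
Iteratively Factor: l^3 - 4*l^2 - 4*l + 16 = (l - 2)*(l^2 - 2*l - 8) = (l - 4)*(l - 2)*(l + 2)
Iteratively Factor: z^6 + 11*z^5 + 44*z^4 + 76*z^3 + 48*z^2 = (z)*(z^5 + 11*z^4 + 44*z^3 + 76*z^2 + 48*z) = z*(z + 4)*(z^4 + 7*z^3 + 16*z^2 + 12*z) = z*(z + 3)*(z + 4)*(z^3 + 4*z^2 + 4*z) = z*(z + 2)*(z + 3)*(z + 4)*(z^2 + 2*z) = z^2*(z + 2)*(z + 3)*(z + 4)*(z + 2)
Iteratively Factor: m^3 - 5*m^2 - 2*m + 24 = (m - 3)*(m^2 - 2*m - 8) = (m - 3)*(m + 2)*(m - 4)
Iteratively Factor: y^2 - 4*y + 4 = (y - 2)*(y - 2)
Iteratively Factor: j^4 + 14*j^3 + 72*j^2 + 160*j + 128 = (j + 2)*(j^3 + 12*j^2 + 48*j + 64) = (j + 2)*(j + 4)*(j^2 + 8*j + 16) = (j + 2)*(j + 4)^2*(j + 4)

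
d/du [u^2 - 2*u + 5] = 2*u - 2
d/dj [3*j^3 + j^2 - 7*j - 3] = 9*j^2 + 2*j - 7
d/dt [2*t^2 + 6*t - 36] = 4*t + 6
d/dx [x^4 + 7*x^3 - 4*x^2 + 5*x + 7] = 4*x^3 + 21*x^2 - 8*x + 5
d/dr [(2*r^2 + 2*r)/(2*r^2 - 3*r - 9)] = 2*(-5*r^2 - 18*r - 9)/(4*r^4 - 12*r^3 - 27*r^2 + 54*r + 81)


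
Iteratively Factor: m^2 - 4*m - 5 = (m + 1)*(m - 5)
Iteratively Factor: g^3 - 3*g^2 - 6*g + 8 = (g - 4)*(g^2 + g - 2) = (g - 4)*(g + 2)*(g - 1)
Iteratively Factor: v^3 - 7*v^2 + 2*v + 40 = (v + 2)*(v^2 - 9*v + 20) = (v - 4)*(v + 2)*(v - 5)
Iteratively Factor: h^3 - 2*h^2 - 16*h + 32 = (h + 4)*(h^2 - 6*h + 8) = (h - 2)*(h + 4)*(h - 4)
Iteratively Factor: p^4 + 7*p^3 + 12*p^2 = (p)*(p^3 + 7*p^2 + 12*p) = p*(p + 4)*(p^2 + 3*p) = p^2*(p + 4)*(p + 3)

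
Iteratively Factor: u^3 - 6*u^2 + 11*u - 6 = (u - 1)*(u^2 - 5*u + 6) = (u - 3)*(u - 1)*(u - 2)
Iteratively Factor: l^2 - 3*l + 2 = (l - 1)*(l - 2)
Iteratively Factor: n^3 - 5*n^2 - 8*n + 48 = (n + 3)*(n^2 - 8*n + 16) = (n - 4)*(n + 3)*(n - 4)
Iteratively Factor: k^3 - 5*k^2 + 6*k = (k - 3)*(k^2 - 2*k) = (k - 3)*(k - 2)*(k)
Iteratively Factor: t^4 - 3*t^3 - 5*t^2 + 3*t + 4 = (t + 1)*(t^3 - 4*t^2 - t + 4) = (t + 1)^2*(t^2 - 5*t + 4) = (t - 1)*(t + 1)^2*(t - 4)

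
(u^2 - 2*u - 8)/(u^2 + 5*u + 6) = (u - 4)/(u + 3)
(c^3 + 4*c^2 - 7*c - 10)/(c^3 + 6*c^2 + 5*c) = (c - 2)/c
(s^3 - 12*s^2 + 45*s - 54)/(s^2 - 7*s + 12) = (s^2 - 9*s + 18)/(s - 4)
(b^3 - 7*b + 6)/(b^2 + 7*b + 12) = (b^2 - 3*b + 2)/(b + 4)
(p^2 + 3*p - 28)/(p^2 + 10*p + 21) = (p - 4)/(p + 3)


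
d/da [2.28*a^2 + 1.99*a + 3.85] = 4.56*a + 1.99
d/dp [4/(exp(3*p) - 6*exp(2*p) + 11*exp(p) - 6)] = (-12*exp(2*p) + 48*exp(p) - 44)*exp(p)/(exp(3*p) - 6*exp(2*p) + 11*exp(p) - 6)^2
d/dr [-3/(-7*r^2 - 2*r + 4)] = 6*(-7*r - 1)/(7*r^2 + 2*r - 4)^2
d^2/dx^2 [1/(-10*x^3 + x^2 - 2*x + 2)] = 2*((30*x - 1)*(10*x^3 - x^2 + 2*x - 2) - 4*(15*x^2 - x + 1)^2)/(10*x^3 - x^2 + 2*x - 2)^3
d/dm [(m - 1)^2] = 2*m - 2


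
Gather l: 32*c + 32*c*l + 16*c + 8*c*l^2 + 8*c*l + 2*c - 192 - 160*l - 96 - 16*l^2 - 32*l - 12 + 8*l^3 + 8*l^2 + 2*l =50*c + 8*l^3 + l^2*(8*c - 8) + l*(40*c - 190) - 300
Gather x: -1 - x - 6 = -x - 7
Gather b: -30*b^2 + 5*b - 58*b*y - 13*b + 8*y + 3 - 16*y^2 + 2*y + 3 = -30*b^2 + b*(-58*y - 8) - 16*y^2 + 10*y + 6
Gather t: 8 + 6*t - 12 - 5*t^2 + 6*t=-5*t^2 + 12*t - 4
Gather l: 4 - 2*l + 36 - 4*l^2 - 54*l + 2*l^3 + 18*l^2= 2*l^3 + 14*l^2 - 56*l + 40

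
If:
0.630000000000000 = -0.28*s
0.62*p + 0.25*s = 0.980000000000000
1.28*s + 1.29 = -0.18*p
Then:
No Solution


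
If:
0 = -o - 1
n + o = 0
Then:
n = 1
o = -1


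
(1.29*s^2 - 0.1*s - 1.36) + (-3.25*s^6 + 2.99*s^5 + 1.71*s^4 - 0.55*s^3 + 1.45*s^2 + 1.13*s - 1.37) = -3.25*s^6 + 2.99*s^5 + 1.71*s^4 - 0.55*s^3 + 2.74*s^2 + 1.03*s - 2.73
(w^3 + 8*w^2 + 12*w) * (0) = 0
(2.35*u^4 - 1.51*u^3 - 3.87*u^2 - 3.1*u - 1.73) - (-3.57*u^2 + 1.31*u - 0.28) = 2.35*u^4 - 1.51*u^3 - 0.3*u^2 - 4.41*u - 1.45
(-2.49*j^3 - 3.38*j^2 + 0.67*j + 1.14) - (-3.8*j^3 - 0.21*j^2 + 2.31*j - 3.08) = 1.31*j^3 - 3.17*j^2 - 1.64*j + 4.22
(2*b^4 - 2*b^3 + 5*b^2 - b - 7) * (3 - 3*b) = -6*b^5 + 12*b^4 - 21*b^3 + 18*b^2 + 18*b - 21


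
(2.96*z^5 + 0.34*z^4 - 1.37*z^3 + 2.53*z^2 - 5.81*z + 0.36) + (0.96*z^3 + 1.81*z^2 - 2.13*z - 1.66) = 2.96*z^5 + 0.34*z^4 - 0.41*z^3 + 4.34*z^2 - 7.94*z - 1.3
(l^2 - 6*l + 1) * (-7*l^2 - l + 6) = -7*l^4 + 41*l^3 + 5*l^2 - 37*l + 6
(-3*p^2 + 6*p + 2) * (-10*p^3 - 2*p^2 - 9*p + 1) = 30*p^5 - 54*p^4 - 5*p^3 - 61*p^2 - 12*p + 2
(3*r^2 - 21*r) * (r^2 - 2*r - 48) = 3*r^4 - 27*r^3 - 102*r^2 + 1008*r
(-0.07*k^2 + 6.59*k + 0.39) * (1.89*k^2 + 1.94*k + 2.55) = -0.1323*k^4 + 12.3193*k^3 + 13.3432*k^2 + 17.5611*k + 0.9945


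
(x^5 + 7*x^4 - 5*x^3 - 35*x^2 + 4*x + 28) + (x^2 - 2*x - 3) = x^5 + 7*x^4 - 5*x^3 - 34*x^2 + 2*x + 25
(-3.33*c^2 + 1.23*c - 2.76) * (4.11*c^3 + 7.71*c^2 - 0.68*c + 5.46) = -13.6863*c^5 - 20.619*c^4 + 0.4041*c^3 - 40.2978*c^2 + 8.5926*c - 15.0696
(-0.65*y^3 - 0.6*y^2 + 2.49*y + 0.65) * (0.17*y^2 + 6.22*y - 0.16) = -0.1105*y^5 - 4.145*y^4 - 3.2047*y^3 + 15.6943*y^2 + 3.6446*y - 0.104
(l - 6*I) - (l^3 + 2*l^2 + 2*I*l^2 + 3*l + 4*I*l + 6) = -l^3 - 2*l^2 - 2*I*l^2 - 2*l - 4*I*l - 6 - 6*I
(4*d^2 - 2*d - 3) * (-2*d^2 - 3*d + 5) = -8*d^4 - 8*d^3 + 32*d^2 - d - 15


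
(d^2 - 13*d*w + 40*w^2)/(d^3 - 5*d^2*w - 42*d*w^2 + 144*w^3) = (-d + 5*w)/(-d^2 - 3*d*w + 18*w^2)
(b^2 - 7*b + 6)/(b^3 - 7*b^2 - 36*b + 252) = (b - 1)/(b^2 - b - 42)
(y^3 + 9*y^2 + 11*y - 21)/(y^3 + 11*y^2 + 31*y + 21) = (y - 1)/(y + 1)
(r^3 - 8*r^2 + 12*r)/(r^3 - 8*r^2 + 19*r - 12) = r*(r^2 - 8*r + 12)/(r^3 - 8*r^2 + 19*r - 12)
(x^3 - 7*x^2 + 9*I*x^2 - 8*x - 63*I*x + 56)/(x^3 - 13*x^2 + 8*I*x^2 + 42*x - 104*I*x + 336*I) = (x + I)/(x - 6)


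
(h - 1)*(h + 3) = h^2 + 2*h - 3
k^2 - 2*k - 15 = (k - 5)*(k + 3)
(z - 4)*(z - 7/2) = z^2 - 15*z/2 + 14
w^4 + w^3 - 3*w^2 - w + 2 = (w - 1)^2*(w + 1)*(w + 2)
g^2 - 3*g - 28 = (g - 7)*(g + 4)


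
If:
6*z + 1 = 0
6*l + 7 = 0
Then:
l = -7/6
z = -1/6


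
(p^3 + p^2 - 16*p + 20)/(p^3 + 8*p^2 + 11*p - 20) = (p^2 - 4*p + 4)/(p^2 + 3*p - 4)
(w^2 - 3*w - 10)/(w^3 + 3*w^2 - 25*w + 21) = (w^2 - 3*w - 10)/(w^3 + 3*w^2 - 25*w + 21)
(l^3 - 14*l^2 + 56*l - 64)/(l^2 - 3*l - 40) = (l^2 - 6*l + 8)/(l + 5)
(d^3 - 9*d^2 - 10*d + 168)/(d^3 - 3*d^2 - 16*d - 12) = (d^2 - 3*d - 28)/(d^2 + 3*d + 2)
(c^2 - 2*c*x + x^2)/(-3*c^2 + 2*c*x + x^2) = (-c + x)/(3*c + x)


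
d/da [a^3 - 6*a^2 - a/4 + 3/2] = 3*a^2 - 12*a - 1/4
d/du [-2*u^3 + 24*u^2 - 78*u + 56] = -6*u^2 + 48*u - 78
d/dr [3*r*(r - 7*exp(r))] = -21*r*exp(r) + 6*r - 21*exp(r)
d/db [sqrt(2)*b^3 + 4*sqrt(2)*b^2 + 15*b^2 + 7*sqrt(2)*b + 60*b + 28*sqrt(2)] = 3*sqrt(2)*b^2 + 8*sqrt(2)*b + 30*b + 7*sqrt(2) + 60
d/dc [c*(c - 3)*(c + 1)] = 3*c^2 - 4*c - 3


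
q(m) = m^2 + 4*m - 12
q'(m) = 2*m + 4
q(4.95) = 32.30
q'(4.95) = 13.90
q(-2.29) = -15.92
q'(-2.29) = -0.58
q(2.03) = 0.24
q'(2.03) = 8.06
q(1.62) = -2.90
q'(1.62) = 7.24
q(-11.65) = 77.12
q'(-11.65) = -19.30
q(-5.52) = -3.61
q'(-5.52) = -7.04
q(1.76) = -1.86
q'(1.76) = 7.52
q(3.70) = 16.49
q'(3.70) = 11.40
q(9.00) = 105.00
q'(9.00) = 22.00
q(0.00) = -12.00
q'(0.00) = 4.00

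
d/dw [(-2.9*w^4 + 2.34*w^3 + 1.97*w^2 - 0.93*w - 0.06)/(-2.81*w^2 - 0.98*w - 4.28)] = (16.298*w^5 + 1.9506*w^4 + 45.0616*w^3 - 34.5895*w^2 - 17.2004*w + 3.9216)/(7.8961*w^4 + 5.5076*w^3 + 25.014*w^2 + 8.3888*w + 18.3184)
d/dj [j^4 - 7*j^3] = j^2*(4*j - 21)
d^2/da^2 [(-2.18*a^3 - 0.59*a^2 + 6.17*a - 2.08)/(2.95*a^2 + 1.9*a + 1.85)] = (5.6843418860808e-14*a^4 + 122.05785*a^3 - 135.26385*a^2 - 316.75335*a - 39.72805)/(25.672375*a^6 + 49.60425*a^5 + 80.247375*a^4 + 69.0745*a^3 + 50.324625*a^2 + 19.50825*a + 6.331625)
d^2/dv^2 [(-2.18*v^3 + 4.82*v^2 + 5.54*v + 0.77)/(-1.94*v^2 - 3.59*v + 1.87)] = (-1.4210854715202e-14*v^4 + 97.4473800000001*v^3 - 210.113772*v^2 - 107.025072*v - 133.527966)/(7.301384*v^6 + 40.533972*v^5 + 53.894946*v^4 - 31.874533*v^3 - 51.950283*v^2 + 37.661613*v - 6.539203)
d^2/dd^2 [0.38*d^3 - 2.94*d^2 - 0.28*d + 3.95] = 2.28*d - 5.88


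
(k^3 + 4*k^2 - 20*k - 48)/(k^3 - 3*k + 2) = (k^2 + 2*k - 24)/(k^2 - 2*k + 1)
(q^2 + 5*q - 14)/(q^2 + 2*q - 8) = (q + 7)/(q + 4)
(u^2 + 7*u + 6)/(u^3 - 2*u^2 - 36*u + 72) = (u + 1)/(u^2 - 8*u + 12)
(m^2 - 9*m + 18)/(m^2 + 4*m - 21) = (m - 6)/(m + 7)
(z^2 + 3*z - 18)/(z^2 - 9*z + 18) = (z + 6)/(z - 6)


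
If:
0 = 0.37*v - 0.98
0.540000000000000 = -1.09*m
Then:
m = -0.50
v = 2.65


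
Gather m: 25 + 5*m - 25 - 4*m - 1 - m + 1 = 0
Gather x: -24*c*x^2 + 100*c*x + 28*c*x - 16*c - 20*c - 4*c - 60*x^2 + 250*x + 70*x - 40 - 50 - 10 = -40*c + x^2*(-24*c - 60) + x*(128*c + 320) - 100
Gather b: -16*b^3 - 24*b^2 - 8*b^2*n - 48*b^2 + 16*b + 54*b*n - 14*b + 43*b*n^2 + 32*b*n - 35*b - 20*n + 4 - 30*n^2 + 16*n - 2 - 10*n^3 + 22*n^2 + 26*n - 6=-16*b^3 + b^2*(-8*n - 72) + b*(43*n^2 + 86*n - 33) - 10*n^3 - 8*n^2 + 22*n - 4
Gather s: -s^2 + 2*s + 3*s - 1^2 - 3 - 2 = -s^2 + 5*s - 6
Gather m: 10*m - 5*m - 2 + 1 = 5*m - 1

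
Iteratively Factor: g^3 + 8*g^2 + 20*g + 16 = (g + 4)*(g^2 + 4*g + 4) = (g + 2)*(g + 4)*(g + 2)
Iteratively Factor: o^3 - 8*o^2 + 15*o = (o - 3)*(o^2 - 5*o) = o*(o - 3)*(o - 5)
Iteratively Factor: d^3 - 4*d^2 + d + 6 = (d - 2)*(d^2 - 2*d - 3) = (d - 2)*(d + 1)*(d - 3)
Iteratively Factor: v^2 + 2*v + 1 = (v + 1)*(v + 1)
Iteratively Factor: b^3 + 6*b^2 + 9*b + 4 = (b + 1)*(b^2 + 5*b + 4) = (b + 1)^2*(b + 4)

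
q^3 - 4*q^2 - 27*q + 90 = (q - 6)*(q - 3)*(q + 5)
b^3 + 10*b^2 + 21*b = b*(b + 3)*(b + 7)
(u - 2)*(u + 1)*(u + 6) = u^3 + 5*u^2 - 8*u - 12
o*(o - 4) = o^2 - 4*o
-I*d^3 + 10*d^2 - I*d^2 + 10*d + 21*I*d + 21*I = (d + 3*I)*(d + 7*I)*(-I*d - I)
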